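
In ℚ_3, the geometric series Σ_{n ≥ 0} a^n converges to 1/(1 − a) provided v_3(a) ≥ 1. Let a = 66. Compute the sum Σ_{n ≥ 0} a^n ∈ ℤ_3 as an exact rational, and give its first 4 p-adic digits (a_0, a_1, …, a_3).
Σ a^n = 1/(1 − a) = -1/65;  first 4 digits = (1, 1, 2, 2)

v_3(a) = 1 ≥ 1, so the series converges in ℤ_3 to 1/(1 − a) = 1/(1 − 66) = -1/65. Expand this rational in ℤ_3: compute digits iteratively via d_i = x_i mod 3, x_{i+1} = (x_i − d_i)/3. The first 4 digits are (1, 1, 2, 2).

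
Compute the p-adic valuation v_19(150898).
v_19(150898) = 3

v_19(n) is the largest exponent k such that 19^k divides n. Factor out: 150898 = 19^3 · 22. (Sign doesn't affect v_p.) So v_19(150898) = 3.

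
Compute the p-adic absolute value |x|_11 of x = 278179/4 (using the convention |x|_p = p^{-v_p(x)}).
|278179/4|_11 = 1/14641

Step 1 — compute v_11(x) by factoring powers of 11 out of the numerator and denominator: v_11(278179/4) = 4. Step 2 — apply |x|_p = p^{-v_p(x)} = 11^{-4} = 1/14641.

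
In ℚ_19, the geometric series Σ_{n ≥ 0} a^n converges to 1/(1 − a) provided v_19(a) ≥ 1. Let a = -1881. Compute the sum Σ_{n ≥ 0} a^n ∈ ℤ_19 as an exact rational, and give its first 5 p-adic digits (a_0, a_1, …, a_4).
Σ a^n = 1/(1 − a) = 1/1882;  first 5 digits = (1, 15, 10, 14, 1)

v_19(a) = 1 ≥ 1, so the series converges in ℤ_19 to 1/(1 − a) = 1/(1 − (-1881)) = 1/1882. Expand this rational in ℤ_19: compute digits iteratively via d_i = x_i mod 19, x_{i+1} = (x_i − d_i)/19. The first 5 digits are (1, 15, 10, 14, 1).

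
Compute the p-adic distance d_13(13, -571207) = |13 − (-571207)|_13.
d_13(13, -571207) = 1/28561

Step 1 — x − y = 13 − (-571207) = 571220. Step 2 — v_13(571220) = 4 (factor: 571220 = (13^4 · 20); the sign does not affect v_p). Step 3 — |x − y|_13 = 13^{-4} = 1/28561.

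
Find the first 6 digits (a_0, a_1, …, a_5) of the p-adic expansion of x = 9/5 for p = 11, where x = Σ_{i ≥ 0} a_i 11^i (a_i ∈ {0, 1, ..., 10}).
(a_0, …, a_5) = (4, 2, 2, 2, 2, 2)

v_11(9/5) = 0 (numerator and denominator both coprime to 11), so x ∈ ℤ_11^×. Compute digits iteratively via a_i = x_i mod 11, x_{i+1} = (x_i − a_i)/11, with x_0 = x:
  x_0 = 9/5;  a_0 = 4;  x_1 = (x_0 − 4)/11 = -1/5
  x_1 = -1/5;  a_1 = 2;  x_2 = (x_1 − 2)/11 = -1/5
  x_2 = -1/5;  a_2 = 2;  x_3 = (x_2 − 2)/11 = -1/5
  x_3 = -1/5;  a_3 = 2;  x_4 = (x_3 − 2)/11 = -1/5
  x_4 = -1/5;  a_4 = 2;  x_5 = (x_4 − 2)/11 = -1/5
  x_5 = -1/5;  a_5 = 2;  x_6 = (x_5 − 2)/11 = -1/5
Digits: (4, 2, 2, 2, 2, 2).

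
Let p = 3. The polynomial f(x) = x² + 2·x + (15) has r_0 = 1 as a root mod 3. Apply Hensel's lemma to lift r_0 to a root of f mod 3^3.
r_2 = 10 (mod 27)

Hensel: r_{i+1} = r_i − f(r_i)·(f′(r_i))^{-1} mod 3^{i+2}, f′(x) = 2x + 2. Iterate:
  r_0 = 1 (mod 3)
  r_1 = 1 (mod 9)
  r_2 = 10 (mod 27)
Final: r = 10 satisfies f(r) ≡ 0 mod 3^3.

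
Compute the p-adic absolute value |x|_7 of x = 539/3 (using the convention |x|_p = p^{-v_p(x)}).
|539/3|_7 = 1/49

Step 1 — compute v_7(x) by factoring powers of 7 out of the numerator and denominator: v_7(539/3) = 2. Step 2 — apply |x|_p = p^{-v_p(x)} = 7^{-2} = 1/49.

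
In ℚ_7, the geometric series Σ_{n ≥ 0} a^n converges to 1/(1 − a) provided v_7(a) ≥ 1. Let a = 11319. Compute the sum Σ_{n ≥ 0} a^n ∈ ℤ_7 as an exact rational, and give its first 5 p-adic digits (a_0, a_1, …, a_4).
Σ a^n = 1/(1 − a) = -1/11318;  first 5 digits = (1, 0, 0, 5, 4)

v_7(a) = 3 ≥ 1, so the series converges in ℤ_7 to 1/(1 − a) = 1/(1 − 11319) = -1/11318. Expand this rational in ℤ_7: compute digits iteratively via d_i = x_i mod 7, x_{i+1} = (x_i − d_i)/7. The first 5 digits are (1, 0, 0, 5, 4).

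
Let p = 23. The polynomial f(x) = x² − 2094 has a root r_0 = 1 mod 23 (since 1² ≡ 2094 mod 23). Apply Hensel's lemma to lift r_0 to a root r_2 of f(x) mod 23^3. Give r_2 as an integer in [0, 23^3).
r_2 = 5544 (mod 12167)

Hensel's recurrence: r_{i+1} = r_i − f(r_i)·(f′(r_i))^{-1} mod 23^{i+2}, with f′(x) = 2x. Iterate:
  r_0 = 1 (mod 23)
  r_1 = 254 (mod 529)
  r_2 = 5544 (mod 12167)
Final: r_2 = 5544, and one checks f(r_2) ≡ 0 mod 23^3.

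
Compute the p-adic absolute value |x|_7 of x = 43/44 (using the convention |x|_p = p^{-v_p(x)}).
|43/44|_7 = 1

Step 1 — compute v_7(x) by factoring powers of 7 out of the numerator and denominator: v_7(43/44) = 0. Step 2 — apply |x|_p = p^{-v_p(x)} = 7^{0} = 1.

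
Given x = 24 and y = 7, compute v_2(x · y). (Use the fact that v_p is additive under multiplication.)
v_2(168) = 3

v_p(x) = 3 (factor: 24 = 2^3 · 3); v_p(y) = 0 (factor: 7 = 2^0 · 7). Additivity: v_p(xy) = v_p(x) + v_p(y) = 3 + 0 = 3. (Direct check: xy = 168 = 2^3 · (21).)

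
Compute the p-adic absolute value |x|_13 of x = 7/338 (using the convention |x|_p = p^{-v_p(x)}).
|7/338|_13 = 169

Step 1 — compute v_13(x) by factoring powers of 13 out of the numerator and denominator: v_13(7/338) = -2. Step 2 — apply |x|_p = p^{-v_p(x)} = 13^{2} = 169.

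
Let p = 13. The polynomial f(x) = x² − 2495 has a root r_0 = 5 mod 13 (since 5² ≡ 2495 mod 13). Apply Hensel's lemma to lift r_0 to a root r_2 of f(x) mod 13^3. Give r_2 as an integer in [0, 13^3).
r_2 = 83 (mod 2197)

Hensel's recurrence: r_{i+1} = r_i − f(r_i)·(f′(r_i))^{-1} mod 13^{i+2}, with f′(x) = 2x. Iterate:
  r_0 = 5 (mod 13)
  r_1 = 83 (mod 169)
  r_2 = 83 (mod 2197)
Final: r_2 = 83, and one checks f(r_2) ≡ 0 mod 13^3.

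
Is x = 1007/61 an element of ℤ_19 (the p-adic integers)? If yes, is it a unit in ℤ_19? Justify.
x ∈ ℤ_19 but not a unit; v_19(x) = 1 > 0

ℤ_19 = {x ∈ ℚ_19 : v_19(x) ≥ 0} and ℤ_19^× = {x ∈ ℤ_19 : v_19(x) = 0}. Here v_19(1007/61) = v_19(num) − v_19(den) = 1; compare against these criteria.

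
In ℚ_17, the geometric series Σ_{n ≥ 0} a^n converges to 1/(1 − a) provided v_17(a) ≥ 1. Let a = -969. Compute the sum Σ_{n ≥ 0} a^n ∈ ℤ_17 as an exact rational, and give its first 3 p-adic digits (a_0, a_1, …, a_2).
Σ a^n = 1/(1 − a) = 1/970;  first 3 digits = (1, 11, 15)

v_17(a) = 1 ≥ 1, so the series converges in ℤ_17 to 1/(1 − a) = 1/(1 − (-969)) = 1/970. Expand this rational in ℤ_17: compute digits iteratively via d_i = x_i mod 17, x_{i+1} = (x_i − d_i)/17. The first 3 digits are (1, 11, 15).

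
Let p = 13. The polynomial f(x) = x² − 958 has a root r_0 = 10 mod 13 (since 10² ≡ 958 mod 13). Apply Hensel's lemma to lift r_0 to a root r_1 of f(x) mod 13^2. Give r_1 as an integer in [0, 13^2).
r_1 = 36 (mod 169)

Hensel's recurrence: r_{i+1} = r_i − f(r_i)·(f′(r_i))^{-1} mod 13^{i+2}, with f′(x) = 2x. Iterate:
  r_0 = 10 (mod 13)
  r_1 = 36 (mod 169)
Final: r_1 = 36, and one checks f(r_1) ≡ 0 mod 13^2.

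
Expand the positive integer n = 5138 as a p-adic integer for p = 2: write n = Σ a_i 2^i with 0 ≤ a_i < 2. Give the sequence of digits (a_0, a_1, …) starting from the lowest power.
(a_0, a_1, …) = (0, 1, 0, 0, 1, 0, 0, 0, 0, 0, 1, 0, 1)

Repeated division by 2 gives the digits low-to-high: 5138 = 1·2^1 + 1·2^4 + 1·2^10 + 1·2^12. Digit sequence: (0, 1, 0, 0, 1, 0, 0, 0, 0, 0, 1, 0, 1).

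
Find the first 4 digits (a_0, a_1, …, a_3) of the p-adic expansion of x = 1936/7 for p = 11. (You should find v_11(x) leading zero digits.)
(a_0, …, a_3) = (0, 0, 7, 9)

v_11(1936/7) = 2, so a_0 = ... = a_1 = 0. Factor out: x = 11^2 · u with u = 16/7 a unit in ℤ_11. Expand u iteratively via a_{v+i} = u_i mod 11, u_{i+1} = (u_i − a_{v+i})/11:
  u_0 = 16/7;  a_2 = 7;  u_1 = (u_0 − 7)/11 = -3/7
  u_1 = -3/7;  a_3 = 9;  u_2 = (u_1 − 9)/11 = -6/7
Digits: (0, 0, 7, 9).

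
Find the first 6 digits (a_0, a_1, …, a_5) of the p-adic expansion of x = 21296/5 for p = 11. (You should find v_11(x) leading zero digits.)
(a_0, …, a_5) = (0, 0, 0, 1, 9, 8)

v_11(21296/5) = 3, so a_0 = ... = a_2 = 0. Factor out: x = 11^3 · u with u = 16/5 a unit in ℤ_11. Expand u iteratively via a_{v+i} = u_i mod 11, u_{i+1} = (u_i − a_{v+i})/11:
  u_0 = 16/5;  a_3 = 1;  u_1 = (u_0 − 1)/11 = 1/5
  u_1 = 1/5;  a_4 = 9;  u_2 = (u_1 − 9)/11 = -4/5
  u_2 = -4/5;  a_5 = 8;  u_3 = (u_2 − 8)/11 = -4/5
Digits: (0, 0, 0, 1, 9, 8).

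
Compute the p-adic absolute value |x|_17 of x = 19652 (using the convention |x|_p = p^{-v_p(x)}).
|19652|_17 = 1/4913

Step 1 — compute v_17(x) by factoring powers of 17 out of the numerator and denominator: v_17(19652) = 3. Step 2 — apply |x|_p = p^{-v_p(x)} = 17^{-3} = 1/4913.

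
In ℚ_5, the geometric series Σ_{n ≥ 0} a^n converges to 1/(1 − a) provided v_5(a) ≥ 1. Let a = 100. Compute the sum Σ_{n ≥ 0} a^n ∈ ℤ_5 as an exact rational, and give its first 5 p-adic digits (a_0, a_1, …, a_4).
Σ a^n = 1/(1 − a) = -1/99;  first 5 digits = (1, 0, 4, 0, 1)

v_5(a) = 2 ≥ 1, so the series converges in ℤ_5 to 1/(1 − a) = 1/(1 − 100) = -1/99. Expand this rational in ℤ_5: compute digits iteratively via d_i = x_i mod 5, x_{i+1} = (x_i − d_i)/5. The first 5 digits are (1, 0, 4, 0, 1).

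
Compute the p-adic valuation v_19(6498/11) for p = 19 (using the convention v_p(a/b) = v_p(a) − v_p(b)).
v_19(6498/11) = 2

Factor powers of 19 from the numerator and denominator of the reduced fraction: 6498 = 19^2 · 18 and 11 = 19^0 · 11. Apply v_p(a/b) = v_p(a) − v_p(b): v_19(6498/11) = 2 − 0 = 2.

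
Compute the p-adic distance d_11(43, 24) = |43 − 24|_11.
d_11(43, 24) = 1

Step 1 — x − y = 43 − 24 = 19. Step 2 — v_11(19) = 0 (factor: 19 = (11^0 · 19); the sign does not affect v_p). Step 3 — |x − y|_11 = 11^{0} = 1.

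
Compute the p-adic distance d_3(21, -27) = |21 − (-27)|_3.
d_3(21, -27) = 1/3

Step 1 — x − y = 21 − (-27) = 48. Step 2 — v_3(48) = 1 (factor: 48 = (3^1 · 16); the sign does not affect v_p). Step 3 — |x − y|_3 = 3^{-1} = 1/3.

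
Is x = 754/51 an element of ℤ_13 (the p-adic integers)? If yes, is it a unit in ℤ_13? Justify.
x ∈ ℤ_13 but not a unit; v_13(x) = 1 > 0

ℤ_13 = {x ∈ ℚ_13 : v_13(x) ≥ 0} and ℤ_13^× = {x ∈ ℤ_13 : v_13(x) = 0}. Here v_13(754/51) = v_13(num) − v_13(den) = 1; compare against these criteria.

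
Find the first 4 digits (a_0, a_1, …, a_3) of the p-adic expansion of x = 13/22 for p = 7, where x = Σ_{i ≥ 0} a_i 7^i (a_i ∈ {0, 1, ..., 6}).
(a_0, …, a_3) = (6, 4, 6, 0)

v_7(13/22) = 0 (numerator and denominator both coprime to 7), so x ∈ ℤ_7^×. Compute digits iteratively via a_i = x_i mod 7, x_{i+1} = (x_i − a_i)/7, with x_0 = x:
  x_0 = 13/22;  a_0 = 6;  x_1 = (x_0 − 6)/7 = -17/22
  x_1 = -17/22;  a_1 = 4;  x_2 = (x_1 − 4)/7 = -15/22
  x_2 = -15/22;  a_2 = 6;  x_3 = (x_2 − 6)/7 = -21/22
  x_3 = -21/22;  a_3 = 0;  x_4 = (x_3 − 0)/7 = -3/22
Digits: (6, 4, 6, 0).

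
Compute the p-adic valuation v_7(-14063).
v_7(-14063) = 3

v_7(n) is the largest exponent k such that 7^k divides n. Factor out: -14063 = -7^3 · 41. (Sign doesn't affect v_p.) So v_7(-14063) = 3.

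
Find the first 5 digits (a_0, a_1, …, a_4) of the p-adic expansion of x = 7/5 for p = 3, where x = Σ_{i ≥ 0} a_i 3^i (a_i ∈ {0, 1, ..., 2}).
(a_0, …, a_4) = (2, 1, 2, 1, 0)

v_3(7/5) = 0 (numerator and denominator both coprime to 3), so x ∈ ℤ_3^×. Compute digits iteratively via a_i = x_i mod 3, x_{i+1} = (x_i − a_i)/3, with x_0 = x:
  x_0 = 7/5;  a_0 = 2;  x_1 = (x_0 − 2)/3 = -1/5
  x_1 = -1/5;  a_1 = 1;  x_2 = (x_1 − 1)/3 = -2/5
  x_2 = -2/5;  a_2 = 2;  x_3 = (x_2 − 2)/3 = -4/5
  x_3 = -4/5;  a_3 = 1;  x_4 = (x_3 − 1)/3 = -3/5
  x_4 = -3/5;  a_4 = 0;  x_5 = (x_4 − 0)/3 = -1/5
Digits: (2, 1, 2, 1, 0).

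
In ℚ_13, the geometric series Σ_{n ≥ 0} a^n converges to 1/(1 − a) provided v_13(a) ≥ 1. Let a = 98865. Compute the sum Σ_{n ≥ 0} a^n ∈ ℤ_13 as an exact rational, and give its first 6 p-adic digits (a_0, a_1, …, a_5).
Σ a^n = 1/(1 − a) = -1/98864;  first 6 digits = (1, 0, 0, 6, 3, 0)

v_13(a) = 3 ≥ 1, so the series converges in ℤ_13 to 1/(1 − a) = 1/(1 − 98865) = -1/98864. Expand this rational in ℤ_13: compute digits iteratively via d_i = x_i mod 13, x_{i+1} = (x_i − d_i)/13. The first 6 digits are (1, 0, 0, 6, 3, 0).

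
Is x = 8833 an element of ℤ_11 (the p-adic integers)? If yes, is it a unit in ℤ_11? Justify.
x ∈ ℤ_11 but not a unit; v_11(x) = 2 > 0

ℤ_11 = {x ∈ ℚ_11 : v_11(x) ≥ 0} and ℤ_11^× = {x ∈ ℤ_11 : v_11(x) = 0}. Here v_11(8833) = v_11(num) − v_11(den) = 2; compare against these criteria.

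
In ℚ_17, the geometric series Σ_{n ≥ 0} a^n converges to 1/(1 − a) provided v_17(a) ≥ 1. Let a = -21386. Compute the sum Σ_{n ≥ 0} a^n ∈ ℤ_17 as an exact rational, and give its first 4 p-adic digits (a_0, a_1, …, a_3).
Σ a^n = 1/(1 − a) = 1/21387;  first 4 digits = (1, 0, 11, 12)

v_17(a) = 2 ≥ 1, so the series converges in ℤ_17 to 1/(1 − a) = 1/(1 − (-21386)) = 1/21387. Expand this rational in ℤ_17: compute digits iteratively via d_i = x_i mod 17, x_{i+1} = (x_i − d_i)/17. The first 4 digits are (1, 0, 11, 12).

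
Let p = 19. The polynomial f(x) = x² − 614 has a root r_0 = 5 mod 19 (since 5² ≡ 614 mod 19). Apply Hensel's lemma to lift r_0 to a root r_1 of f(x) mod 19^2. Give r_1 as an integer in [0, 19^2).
r_1 = 100 (mod 361)

Hensel's recurrence: r_{i+1} = r_i − f(r_i)·(f′(r_i))^{-1} mod 19^{i+2}, with f′(x) = 2x. Iterate:
  r_0 = 5 (mod 19)
  r_1 = 100 (mod 361)
Final: r_1 = 100, and one checks f(r_1) ≡ 0 mod 19^2.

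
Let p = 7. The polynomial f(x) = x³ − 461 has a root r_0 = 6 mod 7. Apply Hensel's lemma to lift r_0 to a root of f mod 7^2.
r_1 = 6 (mod 49)

Hensel: r_{i+1} = r_i − f(r_i)/f′(r_i) mod 7^{i+2}, where f′(x) = 3x². Iterate:
  r_0 = 6 (mod 7)
  r_1 = 6 (mod 49)
Final: r = 6 with f(r) ≡ 0 mod 7^2.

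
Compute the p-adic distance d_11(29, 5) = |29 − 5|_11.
d_11(29, 5) = 1

Step 1 — x − y = 29 − 5 = 24. Step 2 — v_11(24) = 0 (factor: 24 = (11^0 · 24); the sign does not affect v_p). Step 3 — |x − y|_11 = 11^{0} = 1.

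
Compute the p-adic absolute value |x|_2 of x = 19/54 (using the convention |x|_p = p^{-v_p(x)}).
|19/54|_2 = 2

Step 1 — compute v_2(x) by factoring powers of 2 out of the numerator and denominator: v_2(19/54) = -1. Step 2 — apply |x|_p = p^{-v_p(x)} = 2^{1} = 2.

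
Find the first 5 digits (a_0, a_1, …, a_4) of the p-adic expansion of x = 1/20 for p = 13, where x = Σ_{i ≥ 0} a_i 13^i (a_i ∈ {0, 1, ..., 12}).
(a_0, …, a_4) = (2, 7, 4, 12, 1)

v_13(1/20) = 0 (numerator and denominator both coprime to 13), so x ∈ ℤ_13^×. Compute digits iteratively via a_i = x_i mod 13, x_{i+1} = (x_i − a_i)/13, with x_0 = x:
  x_0 = 1/20;  a_0 = 2;  x_1 = (x_0 − 2)/13 = -3/20
  x_1 = -3/20;  a_1 = 7;  x_2 = (x_1 − 7)/13 = -11/20
  x_2 = -11/20;  a_2 = 4;  x_3 = (x_2 − 4)/13 = -7/20
  x_3 = -7/20;  a_3 = 12;  x_4 = (x_3 − 12)/13 = -19/20
  x_4 = -19/20;  a_4 = 1;  x_5 = (x_4 − 1)/13 = -3/20
Digits: (2, 7, 4, 12, 1).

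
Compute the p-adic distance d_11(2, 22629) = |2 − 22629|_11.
d_11(2, 22629) = 1/1331

Step 1 — x − y = 2 − 22629 = -22627. Step 2 — v_11(-22627) = 3 (factor: -22627 = −(11^3 · 17); the sign does not affect v_p). Step 3 — |x − y|_11 = 11^{-3} = 1/1331.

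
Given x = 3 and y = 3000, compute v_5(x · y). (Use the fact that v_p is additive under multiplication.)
v_5(9000) = 3

v_p(x) = 0 (factor: 3 = 5^0 · 3); v_p(y) = 3 (factor: 3000 = 5^3 · 24). Additivity: v_p(xy) = v_p(x) + v_p(y) = 0 + 3 = 3. (Direct check: xy = 9000 = 5^3 · (72).)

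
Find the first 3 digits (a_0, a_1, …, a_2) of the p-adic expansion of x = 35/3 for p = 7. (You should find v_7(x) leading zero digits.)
(a_0, …, a_2) = (0, 4, 2)

v_7(35/3) = 1, so a_0 = ... = a_0 = 0. Factor out: x = 7^1 · u with u = 5/3 a unit in ℤ_7. Expand u iteratively via a_{v+i} = u_i mod 7, u_{i+1} = (u_i − a_{v+i})/7:
  u_0 = 5/3;  a_1 = 4;  u_1 = (u_0 − 4)/7 = -1/3
  u_1 = -1/3;  a_2 = 2;  u_2 = (u_1 − 2)/7 = -1/3
Digits: (0, 4, 2).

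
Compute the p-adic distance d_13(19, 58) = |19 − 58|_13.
d_13(19, 58) = 1/13

Step 1 — x − y = 19 − 58 = -39. Step 2 — v_13(-39) = 1 (factor: -39 = −(13^1 · 3); the sign does not affect v_p). Step 3 — |x − y|_13 = 13^{-1} = 1/13.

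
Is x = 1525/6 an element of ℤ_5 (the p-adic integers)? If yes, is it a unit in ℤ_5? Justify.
x ∈ ℤ_5 but not a unit; v_5(x) = 2 > 0

ℤ_5 = {x ∈ ℚ_5 : v_5(x) ≥ 0} and ℤ_5^× = {x ∈ ℤ_5 : v_5(x) = 0}. Here v_5(1525/6) = v_5(num) − v_5(den) = 2; compare against these criteria.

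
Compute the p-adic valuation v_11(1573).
v_11(1573) = 2

v_11(n) is the largest exponent k such that 11^k divides n. Factor out: 1573 = 11^2 · 13. (Sign doesn't affect v_p.) So v_11(1573) = 2.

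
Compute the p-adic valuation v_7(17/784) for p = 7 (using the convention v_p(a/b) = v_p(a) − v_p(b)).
v_7(17/784) = -2

Factor powers of 7 from the numerator and denominator of the reduced fraction: 17 = 7^0 · 17 and 784 = 7^2 · 16. Apply v_p(a/b) = v_p(a) − v_p(b): v_7(17/784) = 0 − 2 = -2.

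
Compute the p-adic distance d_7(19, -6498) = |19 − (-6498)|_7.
d_7(19, -6498) = 1/343

Step 1 — x − y = 19 − (-6498) = 6517. Step 2 — v_7(6517) = 3 (factor: 6517 = (7^3 · 19); the sign does not affect v_p). Step 3 — |x − y|_7 = 7^{-3} = 1/343.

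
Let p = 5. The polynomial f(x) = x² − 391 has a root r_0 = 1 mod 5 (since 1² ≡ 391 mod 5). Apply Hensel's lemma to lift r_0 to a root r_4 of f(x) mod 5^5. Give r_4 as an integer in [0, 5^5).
r_4 = 1121 (mod 3125)

Hensel's recurrence: r_{i+1} = r_i − f(r_i)·(f′(r_i))^{-1} mod 5^{i+2}, with f′(x) = 2x. Iterate:
  r_0 = 1 (mod 5)
  r_1 = 21 (mod 25)
  r_2 = 121 (mod 125)
  r_3 = 496 (mod 625)
  r_4 = 1121 (mod 3125)
Final: r_4 = 1121, and one checks f(r_4) ≡ 0 mod 5^5.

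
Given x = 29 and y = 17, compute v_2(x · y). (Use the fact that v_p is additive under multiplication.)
v_2(493) = 0

v_p(x) = 0 (factor: 29 = 2^0 · 29); v_p(y) = 0 (factor: 17 = 2^0 · 17). Additivity: v_p(xy) = v_p(x) + v_p(y) = 0 + 0 = 0. (Direct check: xy = 493 = 2^0 · (493).)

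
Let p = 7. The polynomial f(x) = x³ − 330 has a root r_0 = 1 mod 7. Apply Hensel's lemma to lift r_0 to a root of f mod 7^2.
r_1 = 29 (mod 49)

Hensel: r_{i+1} = r_i − f(r_i)/f′(r_i) mod 7^{i+2}, where f′(x) = 3x². Iterate:
  r_0 = 1 (mod 7)
  r_1 = 29 (mod 49)
Final: r = 29 with f(r) ≡ 0 mod 7^2.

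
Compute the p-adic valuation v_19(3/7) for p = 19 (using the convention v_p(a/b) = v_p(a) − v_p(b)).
v_19(3/7) = 0

Factor powers of 19 from the numerator and denominator of the reduced fraction: 3 = 19^0 · 3 and 7 = 19^0 · 7. Apply v_p(a/b) = v_p(a) − v_p(b): v_19(3/7) = 0 − 0 = 0.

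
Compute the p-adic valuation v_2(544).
v_2(544) = 5

v_2(n) is the largest exponent k such that 2^k divides n. Factor out: 544 = 2^5 · 17. (Sign doesn't affect v_p.) So v_2(544) = 5.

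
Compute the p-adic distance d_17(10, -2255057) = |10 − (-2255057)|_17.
d_17(10, -2255057) = 1/83521

Step 1 — x − y = 10 − (-2255057) = 2255067. Step 2 — v_17(2255067) = 4 (factor: 2255067 = (17^4 · 27); the sign does not affect v_p). Step 3 — |x − y|_17 = 17^{-4} = 1/83521.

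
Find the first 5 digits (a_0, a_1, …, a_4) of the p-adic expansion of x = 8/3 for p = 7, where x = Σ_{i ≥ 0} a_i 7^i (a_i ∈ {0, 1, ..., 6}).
(a_0, …, a_4) = (5, 2, 2, 2, 2)

v_7(8/3) = 0 (numerator and denominator both coprime to 7), so x ∈ ℤ_7^×. Compute digits iteratively via a_i = x_i mod 7, x_{i+1} = (x_i − a_i)/7, with x_0 = x:
  x_0 = 8/3;  a_0 = 5;  x_1 = (x_0 − 5)/7 = -1/3
  x_1 = -1/3;  a_1 = 2;  x_2 = (x_1 − 2)/7 = -1/3
  x_2 = -1/3;  a_2 = 2;  x_3 = (x_2 − 2)/7 = -1/3
  x_3 = -1/3;  a_3 = 2;  x_4 = (x_3 − 2)/7 = -1/3
  x_4 = -1/3;  a_4 = 2;  x_5 = (x_4 − 2)/7 = -1/3
Digits: (5, 2, 2, 2, 2).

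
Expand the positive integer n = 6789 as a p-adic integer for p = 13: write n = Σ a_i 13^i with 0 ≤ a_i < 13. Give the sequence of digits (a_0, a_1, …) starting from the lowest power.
(a_0, a_1, …) = (3, 2, 1, 3)

Repeated division by 13 gives the digits low-to-high: 6789 = 3 + 2·13^1 + 1·13^2 + 3·13^3. Digit sequence: (3, 2, 1, 3).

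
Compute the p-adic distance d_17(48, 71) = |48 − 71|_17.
d_17(48, 71) = 1

Step 1 — x − y = 48 − 71 = -23. Step 2 — v_17(-23) = 0 (factor: -23 = −(17^0 · 23); the sign does not affect v_p). Step 3 — |x − y|_17 = 17^{0} = 1.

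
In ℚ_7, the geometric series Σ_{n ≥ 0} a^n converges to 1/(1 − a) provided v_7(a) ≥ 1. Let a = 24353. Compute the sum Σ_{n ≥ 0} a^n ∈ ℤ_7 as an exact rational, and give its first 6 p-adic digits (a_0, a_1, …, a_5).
Σ a^n = 1/(1 − a) = -1/24352;  first 6 digits = (1, 0, 0, 1, 3, 1)

v_7(a) = 3 ≥ 1, so the series converges in ℤ_7 to 1/(1 − a) = 1/(1 − 24353) = -1/24352. Expand this rational in ℤ_7: compute digits iteratively via d_i = x_i mod 7, x_{i+1} = (x_i − d_i)/7. The first 6 digits are (1, 0, 0, 1, 3, 1).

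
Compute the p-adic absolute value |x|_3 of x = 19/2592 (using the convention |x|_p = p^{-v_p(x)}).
|19/2592|_3 = 81

Step 1 — compute v_3(x) by factoring powers of 3 out of the numerator and denominator: v_3(19/2592) = -4. Step 2 — apply |x|_p = p^{-v_p(x)} = 3^{4} = 81.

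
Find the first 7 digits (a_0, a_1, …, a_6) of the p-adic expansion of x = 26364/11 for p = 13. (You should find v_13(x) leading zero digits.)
(a_0, …, a_6) = (0, 0, 0, 7, 9, 4, 2)

v_13(26364/11) = 3, so a_0 = ... = a_2 = 0. Factor out: x = 13^3 · u with u = 12/11 a unit in ℤ_13. Expand u iteratively via a_{v+i} = u_i mod 13, u_{i+1} = (u_i − a_{v+i})/13:
  u_0 = 12/11;  a_3 = 7;  u_1 = (u_0 − 7)/13 = -5/11
  u_1 = -5/11;  a_4 = 9;  u_2 = (u_1 − 9)/13 = -8/11
  u_2 = -8/11;  a_5 = 4;  u_3 = (u_2 − 4)/13 = -4/11
  u_3 = -4/11;  a_6 = 2;  u_4 = (u_3 − 2)/13 = -2/11
Digits: (0, 0, 0, 7, 9, 4, 2).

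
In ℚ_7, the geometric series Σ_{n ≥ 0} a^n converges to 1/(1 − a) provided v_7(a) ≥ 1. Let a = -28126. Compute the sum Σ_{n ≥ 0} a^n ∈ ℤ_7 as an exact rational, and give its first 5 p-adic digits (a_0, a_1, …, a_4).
Σ a^n = 1/(1 − a) = 1/28127;  first 5 digits = (1, 0, 0, 2, 2)

v_7(a) = 3 ≥ 1, so the series converges in ℤ_7 to 1/(1 − a) = 1/(1 − (-28126)) = 1/28127. Expand this rational in ℤ_7: compute digits iteratively via d_i = x_i mod 7, x_{i+1} = (x_i − d_i)/7. The first 5 digits are (1, 0, 0, 2, 2).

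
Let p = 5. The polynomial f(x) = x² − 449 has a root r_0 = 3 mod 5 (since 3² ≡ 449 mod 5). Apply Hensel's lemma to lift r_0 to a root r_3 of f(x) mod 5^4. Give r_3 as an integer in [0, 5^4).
r_3 = 143 (mod 625)

Hensel's recurrence: r_{i+1} = r_i − f(r_i)·(f′(r_i))^{-1} mod 5^{i+2}, with f′(x) = 2x. Iterate:
  r_0 = 3 (mod 5)
  r_1 = 18 (mod 25)
  r_2 = 18 (mod 125)
  r_3 = 143 (mod 625)
Final: r_3 = 143, and one checks f(r_3) ≡ 0 mod 5^4.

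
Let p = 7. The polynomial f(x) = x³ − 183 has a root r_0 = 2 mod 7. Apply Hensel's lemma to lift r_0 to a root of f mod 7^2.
r_1 = 37 (mod 49)

Hensel: r_{i+1} = r_i − f(r_i)/f′(r_i) mod 7^{i+2}, where f′(x) = 3x². Iterate:
  r_0 = 2 (mod 7)
  r_1 = 37 (mod 49)
Final: r = 37 with f(r) ≡ 0 mod 7^2.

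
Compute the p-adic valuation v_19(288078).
v_19(288078) = 3

v_19(n) is the largest exponent k such that 19^k divides n. Factor out: 288078 = 19^3 · 42. (Sign doesn't affect v_p.) So v_19(288078) = 3.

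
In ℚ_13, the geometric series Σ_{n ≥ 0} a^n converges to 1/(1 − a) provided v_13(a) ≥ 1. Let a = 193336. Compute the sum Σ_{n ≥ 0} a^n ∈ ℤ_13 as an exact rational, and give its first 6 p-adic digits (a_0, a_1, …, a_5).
Σ a^n = 1/(1 − a) = -1/193335;  first 6 digits = (1, 0, 0, 10, 6, 0)

v_13(a) = 3 ≥ 1, so the series converges in ℤ_13 to 1/(1 − a) = 1/(1 − 193336) = -1/193335. Expand this rational in ℤ_13: compute digits iteratively via d_i = x_i mod 13, x_{i+1} = (x_i − d_i)/13. The first 6 digits are (1, 0, 0, 10, 6, 0).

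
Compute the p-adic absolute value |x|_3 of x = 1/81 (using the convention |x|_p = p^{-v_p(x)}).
|1/81|_3 = 81

Step 1 — compute v_3(x) by factoring powers of 3 out of the numerator and denominator: v_3(1/81) = -4. Step 2 — apply |x|_p = p^{-v_p(x)} = 3^{4} = 81.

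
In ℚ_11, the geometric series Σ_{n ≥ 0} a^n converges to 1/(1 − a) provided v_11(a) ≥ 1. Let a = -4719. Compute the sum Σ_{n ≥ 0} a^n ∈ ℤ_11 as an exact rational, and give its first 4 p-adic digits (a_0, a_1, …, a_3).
Σ a^n = 1/(1 − a) = 1/4720;  first 4 digits = (1, 0, 5, 7)

v_11(a) = 2 ≥ 1, so the series converges in ℤ_11 to 1/(1 − a) = 1/(1 − (-4719)) = 1/4720. Expand this rational in ℤ_11: compute digits iteratively via d_i = x_i mod 11, x_{i+1} = (x_i − d_i)/11. The first 4 digits are (1, 0, 5, 7).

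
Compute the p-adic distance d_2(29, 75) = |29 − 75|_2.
d_2(29, 75) = 1/2

Step 1 — x − y = 29 − 75 = -46. Step 2 — v_2(-46) = 1 (factor: -46 = −(2^1 · 23); the sign does not affect v_p). Step 3 — |x − y|_2 = 2^{-1} = 1/2.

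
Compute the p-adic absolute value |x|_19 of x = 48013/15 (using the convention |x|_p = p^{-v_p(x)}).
|48013/15|_19 = 1/6859

Step 1 — compute v_19(x) by factoring powers of 19 out of the numerator and denominator: v_19(48013/15) = 3. Step 2 — apply |x|_p = p^{-v_p(x)} = 19^{-3} = 1/6859.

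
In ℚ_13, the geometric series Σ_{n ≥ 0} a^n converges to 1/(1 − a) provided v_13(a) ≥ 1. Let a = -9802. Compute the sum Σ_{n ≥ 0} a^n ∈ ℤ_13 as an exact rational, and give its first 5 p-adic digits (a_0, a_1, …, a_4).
Σ a^n = 1/(1 − a) = 1/9803;  first 5 digits = (1, 0, 7, 8, 9)

v_13(a) = 2 ≥ 1, so the series converges in ℤ_13 to 1/(1 − a) = 1/(1 − (-9802)) = 1/9803. Expand this rational in ℤ_13: compute digits iteratively via d_i = x_i mod 13, x_{i+1} = (x_i − d_i)/13. The first 5 digits are (1, 0, 7, 8, 9).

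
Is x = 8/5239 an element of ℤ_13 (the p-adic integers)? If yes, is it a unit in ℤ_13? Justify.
x ∉ ℤ_13 (v_13(x) = -2 < 0)

ℤ_13 = {x ∈ ℚ_13 : v_13(x) ≥ 0} and ℤ_13^× = {x ∈ ℤ_13 : v_13(x) = 0}. Here v_13(8/5239) = v_13(num) − v_13(den) = -2; compare against these criteria.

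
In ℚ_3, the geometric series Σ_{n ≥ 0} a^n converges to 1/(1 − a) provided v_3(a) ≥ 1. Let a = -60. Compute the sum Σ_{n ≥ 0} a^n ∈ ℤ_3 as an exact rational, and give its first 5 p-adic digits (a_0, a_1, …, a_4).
Σ a^n = 1/(1 − a) = 1/61;  first 5 digits = (1, 1, 0, 0, 0)

v_3(a) = 1 ≥ 1, so the series converges in ℤ_3 to 1/(1 − a) = 1/(1 − (-60)) = 1/61. Expand this rational in ℤ_3: compute digits iteratively via d_i = x_i mod 3, x_{i+1} = (x_i − d_i)/3. The first 5 digits are (1, 1, 0, 0, 0).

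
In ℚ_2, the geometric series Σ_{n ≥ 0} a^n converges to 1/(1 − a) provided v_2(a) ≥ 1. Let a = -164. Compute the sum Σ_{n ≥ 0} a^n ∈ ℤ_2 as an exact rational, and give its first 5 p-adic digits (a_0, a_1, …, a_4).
Σ a^n = 1/(1 − a) = 1/165;  first 5 digits = (1, 0, 1, 1, 0)

v_2(a) = 2 ≥ 1, so the series converges in ℤ_2 to 1/(1 − a) = 1/(1 − (-164)) = 1/165. Expand this rational in ℤ_2: compute digits iteratively via d_i = x_i mod 2, x_{i+1} = (x_i − d_i)/2. The first 5 digits are (1, 0, 1, 1, 0).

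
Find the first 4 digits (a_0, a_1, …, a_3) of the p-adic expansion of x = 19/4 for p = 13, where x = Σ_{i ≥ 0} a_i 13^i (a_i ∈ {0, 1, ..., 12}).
(a_0, …, a_3) = (8, 3, 3, 3)

v_13(19/4) = 0 (numerator and denominator both coprime to 13), so x ∈ ℤ_13^×. Compute digits iteratively via a_i = x_i mod 13, x_{i+1} = (x_i − a_i)/13, with x_0 = x:
  x_0 = 19/4;  a_0 = 8;  x_1 = (x_0 − 8)/13 = -1/4
  x_1 = -1/4;  a_1 = 3;  x_2 = (x_1 − 3)/13 = -1/4
  x_2 = -1/4;  a_2 = 3;  x_3 = (x_2 − 3)/13 = -1/4
  x_3 = -1/4;  a_3 = 3;  x_4 = (x_3 − 3)/13 = -1/4
Digits: (8, 3, 3, 3).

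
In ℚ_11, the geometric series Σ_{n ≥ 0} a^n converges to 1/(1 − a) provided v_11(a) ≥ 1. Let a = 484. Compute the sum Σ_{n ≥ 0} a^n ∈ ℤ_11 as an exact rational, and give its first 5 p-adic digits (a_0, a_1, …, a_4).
Σ a^n = 1/(1 − a) = -1/483;  first 5 digits = (1, 0, 4, 0, 5)

v_11(a) = 2 ≥ 1, so the series converges in ℤ_11 to 1/(1 − a) = 1/(1 − 484) = -1/483. Expand this rational in ℤ_11: compute digits iteratively via d_i = x_i mod 11, x_{i+1} = (x_i − d_i)/11. The first 5 digits are (1, 0, 4, 0, 5).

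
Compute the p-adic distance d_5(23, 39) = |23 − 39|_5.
d_5(23, 39) = 1

Step 1 — x − y = 23 − 39 = -16. Step 2 — v_5(-16) = 0 (factor: -16 = −(5^0 · 16); the sign does not affect v_p). Step 3 — |x − y|_5 = 5^{0} = 1.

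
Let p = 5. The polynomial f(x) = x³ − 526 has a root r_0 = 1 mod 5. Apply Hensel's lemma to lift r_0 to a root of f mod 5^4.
r_3 = 176 (mod 625)

Hensel: r_{i+1} = r_i − f(r_i)/f′(r_i) mod 5^{i+2}, where f′(x) = 3x². Iterate:
  r_0 = 1 (mod 5)
  r_1 = 1 (mod 25)
  r_2 = 51 (mod 125)
  r_3 = 176 (mod 625)
Final: r = 176 with f(r) ≡ 0 mod 5^4.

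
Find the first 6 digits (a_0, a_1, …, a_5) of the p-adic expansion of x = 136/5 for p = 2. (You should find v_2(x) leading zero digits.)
(a_0, …, a_5) = (0, 0, 0, 1, 0, 1)

v_2(136/5) = 3, so a_0 = ... = a_2 = 0. Factor out: x = 2^3 · u with u = 17/5 a unit in ℤ_2. Expand u iteratively via a_{v+i} = u_i mod 2, u_{i+1} = (u_i − a_{v+i})/2:
  u_0 = 17/5;  a_3 = 1;  u_1 = (u_0 − 1)/2 = 6/5
  u_1 = 6/5;  a_4 = 0;  u_2 = (u_1 − 0)/2 = 3/5
  u_2 = 3/5;  a_5 = 1;  u_3 = (u_2 − 1)/2 = -1/5
Digits: (0, 0, 0, 1, 0, 1).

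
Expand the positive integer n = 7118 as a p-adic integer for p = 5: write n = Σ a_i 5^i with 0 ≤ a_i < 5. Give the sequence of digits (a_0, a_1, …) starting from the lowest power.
(a_0, a_1, …) = (3, 3, 4, 1, 1, 2)

Repeated division by 5 gives the digits low-to-high: 7118 = 3 + 3·5^1 + 4·5^2 + 1·5^3 + 1·5^4 + 2·5^5. Digit sequence: (3, 3, 4, 1, 1, 2).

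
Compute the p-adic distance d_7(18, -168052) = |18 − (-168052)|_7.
d_7(18, -168052) = 1/16807

Step 1 — x − y = 18 − (-168052) = 168070. Step 2 — v_7(168070) = 5 (factor: 168070 = (7^5 · 10); the sign does not affect v_p). Step 3 — |x − y|_7 = 7^{-5} = 1/16807.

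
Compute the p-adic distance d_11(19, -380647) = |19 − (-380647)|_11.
d_11(19, -380647) = 1/14641

Step 1 — x − y = 19 − (-380647) = 380666. Step 2 — v_11(380666) = 4 (factor: 380666 = (11^4 · 26); the sign does not affect v_p). Step 3 — |x − y|_11 = 11^{-4} = 1/14641.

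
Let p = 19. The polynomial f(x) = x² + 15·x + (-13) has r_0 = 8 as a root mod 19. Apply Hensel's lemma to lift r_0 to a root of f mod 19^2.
r_1 = 84 (mod 361)

Hensel: r_{i+1} = r_i − f(r_i)·(f′(r_i))^{-1} mod 19^{i+2}, f′(x) = 2x + 15. Iterate:
  r_0 = 8 (mod 19)
  r_1 = 84 (mod 361)
Final: r = 84 satisfies f(r) ≡ 0 mod 19^2.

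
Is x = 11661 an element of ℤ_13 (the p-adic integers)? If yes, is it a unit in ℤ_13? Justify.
x ∈ ℤ_13 but not a unit; v_13(x) = 2 > 0

ℤ_13 = {x ∈ ℚ_13 : v_13(x) ≥ 0} and ℤ_13^× = {x ∈ ℤ_13 : v_13(x) = 0}. Here v_13(11661) = v_13(num) − v_13(den) = 2; compare against these criteria.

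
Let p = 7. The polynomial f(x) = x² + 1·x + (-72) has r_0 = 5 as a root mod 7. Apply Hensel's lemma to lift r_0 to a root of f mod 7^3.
r_2 = 334 (mod 343)

Hensel: r_{i+1} = r_i − f(r_i)·(f′(r_i))^{-1} mod 7^{i+2}, f′(x) = 2x + 1. Iterate:
  r_0 = 5 (mod 7)
  r_1 = 40 (mod 49)
  r_2 = 334 (mod 343)
Final: r = 334 satisfies f(r) ≡ 0 mod 7^3.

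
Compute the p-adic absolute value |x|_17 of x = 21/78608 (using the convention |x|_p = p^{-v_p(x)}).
|21/78608|_17 = 4913

Step 1 — compute v_17(x) by factoring powers of 17 out of the numerator and denominator: v_17(21/78608) = -3. Step 2 — apply |x|_p = p^{-v_p(x)} = 17^{3} = 4913.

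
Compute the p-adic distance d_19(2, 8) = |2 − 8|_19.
d_19(2, 8) = 1

Step 1 — x − y = 2 − 8 = -6. Step 2 — v_19(-6) = 0 (factor: -6 = −(19^0 · 6); the sign does not affect v_p). Step 3 — |x − y|_19 = 19^{0} = 1.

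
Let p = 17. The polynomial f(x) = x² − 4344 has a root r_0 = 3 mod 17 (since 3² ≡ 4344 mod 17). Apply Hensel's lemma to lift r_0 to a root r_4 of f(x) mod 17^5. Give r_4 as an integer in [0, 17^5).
r_4 = 209528 (mod 1419857)

Hensel's recurrence: r_{i+1} = r_i − f(r_i)·(f′(r_i))^{-1} mod 17^{i+2}, with f′(x) = 2x. Iterate:
  r_0 = 3 (mod 17)
  r_1 = 3 (mod 289)
  r_2 = 3182 (mod 4913)
  r_3 = 42486 (mod 83521)
  r_4 = 209528 (mod 1419857)
Final: r_4 = 209528, and one checks f(r_4) ≡ 0 mod 17^5.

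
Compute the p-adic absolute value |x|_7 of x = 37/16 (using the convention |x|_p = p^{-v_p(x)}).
|37/16|_7 = 1

Step 1 — compute v_7(x) by factoring powers of 7 out of the numerator and denominator: v_7(37/16) = 0. Step 2 — apply |x|_p = p^{-v_p(x)} = 7^{0} = 1.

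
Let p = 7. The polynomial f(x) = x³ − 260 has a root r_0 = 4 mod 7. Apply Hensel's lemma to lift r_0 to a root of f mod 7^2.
r_1 = 4 (mod 49)

Hensel: r_{i+1} = r_i − f(r_i)/f′(r_i) mod 7^{i+2}, where f′(x) = 3x². Iterate:
  r_0 = 4 (mod 7)
  r_1 = 4 (mod 49)
Final: r = 4 with f(r) ≡ 0 mod 7^2.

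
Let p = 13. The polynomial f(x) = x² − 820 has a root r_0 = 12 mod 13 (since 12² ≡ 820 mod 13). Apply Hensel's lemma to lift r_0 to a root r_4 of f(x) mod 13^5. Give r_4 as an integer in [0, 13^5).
r_4 = 366573 (mod 371293)

Hensel's recurrence: r_{i+1} = r_i − f(r_i)·(f′(r_i))^{-1} mod 13^{i+2}, with f′(x) = 2x. Iterate:
  r_0 = 12 (mod 13)
  r_1 = 12 (mod 169)
  r_2 = 1871 (mod 2197)
  r_3 = 23841 (mod 28561)
  r_4 = 366573 (mod 371293)
Final: r_4 = 366573, and one checks f(r_4) ≡ 0 mod 13^5.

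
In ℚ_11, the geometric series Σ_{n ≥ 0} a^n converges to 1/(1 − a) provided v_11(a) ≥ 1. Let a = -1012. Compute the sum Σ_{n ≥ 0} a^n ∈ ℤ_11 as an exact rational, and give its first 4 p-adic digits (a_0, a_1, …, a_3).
Σ a^n = 1/(1 − a) = 1/1013;  first 4 digits = (1, 7, 7, 0)

v_11(a) = 1 ≥ 1, so the series converges in ℤ_11 to 1/(1 − a) = 1/(1 − (-1012)) = 1/1013. Expand this rational in ℤ_11: compute digits iteratively via d_i = x_i mod 11, x_{i+1} = (x_i − d_i)/11. The first 4 digits are (1, 7, 7, 0).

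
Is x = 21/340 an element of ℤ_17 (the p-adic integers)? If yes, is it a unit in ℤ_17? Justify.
x ∉ ℤ_17 (v_17(x) = -1 < 0)

ℤ_17 = {x ∈ ℚ_17 : v_17(x) ≥ 0} and ℤ_17^× = {x ∈ ℤ_17 : v_17(x) = 0}. Here v_17(21/340) = v_17(num) − v_17(den) = -1; compare against these criteria.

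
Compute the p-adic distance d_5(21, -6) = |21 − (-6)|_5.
d_5(21, -6) = 1

Step 1 — x − y = 21 − (-6) = 27. Step 2 — v_5(27) = 0 (factor: 27 = (5^0 · 27); the sign does not affect v_p). Step 3 — |x − y|_5 = 5^{0} = 1.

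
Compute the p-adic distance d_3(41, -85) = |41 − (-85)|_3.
d_3(41, -85) = 1/9

Step 1 — x − y = 41 − (-85) = 126. Step 2 — v_3(126) = 2 (factor: 126 = (3^2 · 14); the sign does not affect v_p). Step 3 — |x − y|_3 = 3^{-2} = 1/9.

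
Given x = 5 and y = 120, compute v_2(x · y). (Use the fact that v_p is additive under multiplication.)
v_2(600) = 3

v_p(x) = 0 (factor: 5 = 2^0 · 5); v_p(y) = 3 (factor: 120 = 2^3 · 15). Additivity: v_p(xy) = v_p(x) + v_p(y) = 0 + 3 = 3. (Direct check: xy = 600 = 2^3 · (75).)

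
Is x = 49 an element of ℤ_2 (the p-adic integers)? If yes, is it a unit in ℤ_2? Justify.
x ∈ ℤ_2^× (unit); v_2(x) = 0

ℤ_2 = {x ∈ ℚ_2 : v_2(x) ≥ 0} and ℤ_2^× = {x ∈ ℤ_2 : v_2(x) = 0}. Here v_2(49) = v_2(num) − v_2(den) = 0; compare against these criteria.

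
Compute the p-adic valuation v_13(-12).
v_13(-12) = 0

v_13(n) is the largest exponent k such that 13^k divides n. Factor out: -12 = -13^0 · 12. (Sign doesn't affect v_p.) So v_13(-12) = 0.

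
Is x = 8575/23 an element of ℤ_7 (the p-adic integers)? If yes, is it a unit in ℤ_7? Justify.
x ∈ ℤ_7 but not a unit; v_7(x) = 3 > 0

ℤ_7 = {x ∈ ℚ_7 : v_7(x) ≥ 0} and ℤ_7^× = {x ∈ ℤ_7 : v_7(x) = 0}. Here v_7(8575/23) = v_7(num) − v_7(den) = 3; compare against these criteria.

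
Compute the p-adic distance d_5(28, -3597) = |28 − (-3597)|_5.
d_5(28, -3597) = 1/125

Step 1 — x − y = 28 − (-3597) = 3625. Step 2 — v_5(3625) = 3 (factor: 3625 = (5^3 · 29); the sign does not affect v_p). Step 3 — |x − y|_5 = 5^{-3} = 1/125.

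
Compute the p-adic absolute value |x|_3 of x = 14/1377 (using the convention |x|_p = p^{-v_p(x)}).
|14/1377|_3 = 81

Step 1 — compute v_3(x) by factoring powers of 3 out of the numerator and denominator: v_3(14/1377) = -4. Step 2 — apply |x|_p = p^{-v_p(x)} = 3^{4} = 81.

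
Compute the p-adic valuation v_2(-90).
v_2(-90) = 1

v_2(n) is the largest exponent k such that 2^k divides n. Factor out: -90 = -2^1 · 45. (Sign doesn't affect v_p.) So v_2(-90) = 1.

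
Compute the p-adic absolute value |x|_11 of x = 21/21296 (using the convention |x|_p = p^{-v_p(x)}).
|21/21296|_11 = 1331

Step 1 — compute v_11(x) by factoring powers of 11 out of the numerator and denominator: v_11(21/21296) = -3. Step 2 — apply |x|_p = p^{-v_p(x)} = 11^{3} = 1331.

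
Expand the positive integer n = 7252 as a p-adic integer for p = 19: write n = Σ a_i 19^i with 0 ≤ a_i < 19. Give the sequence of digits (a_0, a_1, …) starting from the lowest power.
(a_0, a_1, …) = (13, 1, 1, 1)

Repeated division by 19 gives the digits low-to-high: 7252 = 13 + 1·19^1 + 1·19^2 + 1·19^3. Digit sequence: (13, 1, 1, 1).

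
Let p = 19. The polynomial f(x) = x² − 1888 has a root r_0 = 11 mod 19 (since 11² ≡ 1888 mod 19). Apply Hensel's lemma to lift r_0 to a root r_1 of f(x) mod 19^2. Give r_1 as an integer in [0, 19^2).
r_1 = 239 (mod 361)

Hensel's recurrence: r_{i+1} = r_i − f(r_i)·(f′(r_i))^{-1} mod 19^{i+2}, with f′(x) = 2x. Iterate:
  r_0 = 11 (mod 19)
  r_1 = 239 (mod 361)
Final: r_1 = 239, and one checks f(r_1) ≡ 0 mod 19^2.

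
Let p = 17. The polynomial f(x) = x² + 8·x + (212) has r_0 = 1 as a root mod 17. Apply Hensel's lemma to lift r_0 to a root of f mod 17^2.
r_1 = 239 (mod 289)

Hensel: r_{i+1} = r_i − f(r_i)·(f′(r_i))^{-1} mod 17^{i+2}, f′(x) = 2x + 8. Iterate:
  r_0 = 1 (mod 17)
  r_1 = 239 (mod 289)
Final: r = 239 satisfies f(r) ≡ 0 mod 17^2.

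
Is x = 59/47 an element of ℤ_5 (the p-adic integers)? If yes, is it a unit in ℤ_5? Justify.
x ∈ ℤ_5^× (unit); v_5(x) = 0

ℤ_5 = {x ∈ ℚ_5 : v_5(x) ≥ 0} and ℤ_5^× = {x ∈ ℤ_5 : v_5(x) = 0}. Here v_5(59/47) = v_5(num) − v_5(den) = 0; compare against these criteria.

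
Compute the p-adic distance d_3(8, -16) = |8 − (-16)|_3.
d_3(8, -16) = 1/3

Step 1 — x − y = 8 − (-16) = 24. Step 2 — v_3(24) = 1 (factor: 24 = (3^1 · 8); the sign does not affect v_p). Step 3 — |x − y|_3 = 3^{-1} = 1/3.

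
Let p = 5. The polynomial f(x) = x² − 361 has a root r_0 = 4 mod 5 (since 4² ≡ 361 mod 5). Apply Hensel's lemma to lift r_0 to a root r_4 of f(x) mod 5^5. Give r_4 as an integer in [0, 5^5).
r_4 = 19 (mod 3125)

Hensel's recurrence: r_{i+1} = r_i − f(r_i)·(f′(r_i))^{-1} mod 5^{i+2}, with f′(x) = 2x. Iterate:
  r_0 = 4 (mod 5)
  r_1 = 19 (mod 25)
  r_2 = 19 (mod 125)
  r_3 = 19 (mod 625)
  r_4 = 19 (mod 3125)
Final: r_4 = 19, and one checks f(r_4) ≡ 0 mod 5^5.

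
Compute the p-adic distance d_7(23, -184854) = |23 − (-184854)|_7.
d_7(23, -184854) = 1/16807

Step 1 — x − y = 23 − (-184854) = 184877. Step 2 — v_7(184877) = 5 (factor: 184877 = (7^5 · 11); the sign does not affect v_p). Step 3 — |x − y|_7 = 7^{-5} = 1/16807.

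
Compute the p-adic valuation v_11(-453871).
v_11(-453871) = 4

v_11(n) is the largest exponent k such that 11^k divides n. Factor out: -453871 = -11^4 · 31. (Sign doesn't affect v_p.) So v_11(-453871) = 4.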